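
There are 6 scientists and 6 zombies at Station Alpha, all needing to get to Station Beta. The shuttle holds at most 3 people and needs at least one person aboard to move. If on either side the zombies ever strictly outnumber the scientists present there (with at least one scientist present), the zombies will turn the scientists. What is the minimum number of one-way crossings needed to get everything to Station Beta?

Following every safe sequence of crossings from the start, the most of the 12 that can be at Station Beta as the shuttle arrives there on crossings 1, 3, 5 is 3, 5, 6 respectively; the best ever achieved is 6 of 12.
From crossing 7 on, no configuration arises that was not already reachable earlier: only 17 distinct safe configurations (who is on which side, and where the shuttle is) can ever be reached, none of them has everyone across, and every continuation just revisits them. They are: 0 scientists + 0 zombies across (shuttle back at the start); 0 scientists + 1 zombie across (shuttle there); 0 scientists + 1 zombie across (shuttle back at the start); 0 scientists + 2 zombies across (shuttle there); 0 scientists + 2 zombies across (shuttle back at the start); 0 scientists + 3 zombies across (shuttle there); 0 scientists + 3 zombies across (shuttle back at the start); 0 scientists + 4 zombies across (shuttle there); 0 scientists + 4 zombies across (shuttle back at the start); 0 scientists + 5 zombies across (shuttle there); 0 scientists + 5 zombies across (shuttle back at the start); 0 scientists + 6 zombies across (shuttle there); 1 scientist + 1 zombie across (shuttle there); 1 scientist + 1 zombie across (shuttle back at the start); 2 scientists + 2 zombies across (shuttle there); 2 scientists + 2 zombies across (shuttle back at the start); 3 scientists + 3 zombies across (shuttle there). So no valid plan exists.

impossible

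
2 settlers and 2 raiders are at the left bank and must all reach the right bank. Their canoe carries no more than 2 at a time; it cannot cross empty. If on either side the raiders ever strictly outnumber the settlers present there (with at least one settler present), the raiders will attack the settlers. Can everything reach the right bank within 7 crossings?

Yes

Yes — this plan uses 5 crossings (≤ 7):
1. 2 raiders → the right bank.  (the left bank: 2S 0R; the right bank: 0S 2R)
2. 1 raider ← the left bank.  (the left bank: 2S 1R; the right bank: 0S 1R)
3. 2 settlers → the right bank.  (the left bank: 0S 1R; the right bank: 2S 1R)
4. 1 raider ← the left bank.  (the left bank: 0S 2R; the right bank: 2S 0R)
5. 2 raiders → the right bank.  (the left bank: 0S 0R; the right bank: 2S 2R)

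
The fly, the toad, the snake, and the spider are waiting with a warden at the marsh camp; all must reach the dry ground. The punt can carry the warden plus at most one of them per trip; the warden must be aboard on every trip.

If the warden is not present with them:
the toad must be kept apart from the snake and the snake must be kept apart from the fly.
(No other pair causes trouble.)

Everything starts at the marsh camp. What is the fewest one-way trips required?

9

Counting alone: the warden can take at most 1 across per trip to the dry ground, so moving all 4 needs at least 4 loaded trips out, with a return between consecutive ones — at least 7 crossings.
The safety rule pushes this higher. Following every safe sequence of crossings, the most of the 4 that can be at the dry ground as the punt arrives there on crossing 7 is 3 — never all 4.
So no plan with fewer than 9 crossings exists, and this one achieves 9:
1. Warden goes to the dry ground with the snake.
2. Warden goes back to the marsh camp alone.
3. Warden goes to the dry ground with the fly.
4. Warden goes back to the marsh camp with the snake.
5. Warden goes to the dry ground with the toad.
6. Warden goes back to the marsh camp alone.
7. Warden goes to the dry ground with the spider.
8. Warden goes back to the marsh camp alone.
9. Warden goes to the dry ground with the snake.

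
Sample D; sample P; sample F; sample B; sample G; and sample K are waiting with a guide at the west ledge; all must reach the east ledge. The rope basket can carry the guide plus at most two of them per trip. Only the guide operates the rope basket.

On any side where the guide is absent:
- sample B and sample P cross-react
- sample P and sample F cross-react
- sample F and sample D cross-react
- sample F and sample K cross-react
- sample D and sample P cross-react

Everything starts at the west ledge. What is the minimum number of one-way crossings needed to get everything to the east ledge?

9

Counting alone: the guide can take at most 2 across per trip to the east ledge, so moving all 6 needs at least 3 loaded trips out, with a return between consecutive ones — at least 5 crossings.
The safety rule pushes this higher. Following every safe sequence of crossings, the most of the 6 that can be at the east ledge as the rope basket arrives there on crossings 5, 7 is 4, 5 respectively — never all 6.
So no plan with fewer than 9 crossings exists, and this one achieves 9:
1. Guide goes to the east ledge with sample F and sample P.  [the west ledge: sample B, sample D, sample G, sample K | the east ledge: sample F, sample P]
2. Guide goes back to the west ledge with sample P.  [the west ledge: sample B, sample D, sample G, sample K, sample P | the east ledge: sample F]
3. Guide goes to the east ledge with sample B and sample D.  [the west ledge: sample G, sample K, sample P | the east ledge: sample B, sample D, sample F]
4. Guide goes back to the west ledge with sample D.  [the west ledge: sample D, sample G, sample K, sample P | the east ledge: sample B, sample F]
5. Guide goes to the east ledge with sample D and sample G.  [the west ledge: sample K, sample P | the east ledge: sample B, sample D, sample F, sample G]
6. Guide goes back to the west ledge with sample D.  [the west ledge: sample D, sample K, sample P | the east ledge: sample B, sample F, sample G]
7. Guide goes to the east ledge with sample D and sample K.  [the west ledge: sample P | the east ledge: sample B, sample D, sample F, sample G, sample K]
8. Guide goes back to the west ledge with sample F.  [the west ledge: sample F, sample P | the east ledge: sample B, sample D, sample G, sample K]
9. Guide goes to the east ledge with sample F and sample P.  [the west ledge: — | the east ledge: sample B, sample D, sample F, sample G, sample K, sample P]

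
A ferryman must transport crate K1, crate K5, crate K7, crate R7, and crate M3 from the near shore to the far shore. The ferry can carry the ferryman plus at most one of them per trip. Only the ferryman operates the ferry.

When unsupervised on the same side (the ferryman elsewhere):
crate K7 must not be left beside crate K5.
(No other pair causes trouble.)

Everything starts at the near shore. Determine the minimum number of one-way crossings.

9

Counting alone: the ferryman can take at most 1 across per trip to the far shore, so moving all 5 needs at least 5 loaded trips out, with a return between consecutive ones — at least 9 crossings.
The plan below uses exactly 9 crossings, so it is optimal:
1. Ferryman goes to the far shore with crate K5.  [the near shore: crate K1, crate K7, crate M3, crate R7 | the far shore: crate K5]
2. Ferryman goes back to the near shore alone.  [the near shore: crate K1, crate K7, crate M3, crate R7 | the far shore: crate K5]
3. Ferryman goes to the far shore with crate K1.  [the near shore: crate K7, crate M3, crate R7 | the far shore: crate K1, crate K5]
4. Ferryman goes back to the near shore alone.  [the near shore: crate K7, crate M3, crate R7 | the far shore: crate K1, crate K5]
5. Ferryman goes to the far shore with crate R7.  [the near shore: crate K7, crate M3 | the far shore: crate K1, crate K5, crate R7]
6. Ferryman goes back to the near shore alone.  [the near shore: crate K7, crate M3 | the far shore: crate K1, crate K5, crate R7]
7. Ferryman goes to the far shore with crate M3.  [the near shore: crate K7 | the far shore: crate K1, crate K5, crate M3, crate R7]
8. Ferryman goes back to the near shore alone.  [the near shore: crate K7 | the far shore: crate K1, crate K5, crate M3, crate R7]
9. Ferryman goes to the far shore with crate K7.  [the near shore: — | the far shore: crate K1, crate K5, crate K7, crate M3, crate R7]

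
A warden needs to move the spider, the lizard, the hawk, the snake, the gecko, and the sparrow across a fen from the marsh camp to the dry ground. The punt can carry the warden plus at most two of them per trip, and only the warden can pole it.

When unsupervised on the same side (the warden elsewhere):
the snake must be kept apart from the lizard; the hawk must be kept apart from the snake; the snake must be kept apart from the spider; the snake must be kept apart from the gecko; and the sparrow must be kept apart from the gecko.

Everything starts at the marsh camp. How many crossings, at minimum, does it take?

7

Counting alone: the warden can take at most 2 across per trip to the dry ground, so moving all 6 needs at least 3 loaded trips out, with a return between consecutive ones — at least 5 crossings.
The safety rule pushes this higher. Following every safe sequence of crossings, the most of the 6 that can be at the dry ground as the punt arrives there on crossing 5 is 5 — never all 6.
So no plan with fewer than 7 crossings exists, and this one achieves 7:
1. Warden goes to the dry ground with the gecko and the snake.  [the marsh camp: the hawk, the lizard, the sparrow, the spider | the dry ground: the gecko, the snake]
2. Warden goes back to the marsh camp with the snake.  [the marsh camp: the hawk, the lizard, the snake, the sparrow, the spider | the dry ground: the gecko]
3. Warden goes to the dry ground with the snake and the spider.  [the marsh camp: the hawk, the lizard, the sparrow | the dry ground: the gecko, the snake, the spider]
4. Warden goes back to the marsh camp with the snake.  [the marsh camp: the hawk, the lizard, the snake, the sparrow | the dry ground: the gecko, the spider]
5. Warden goes to the dry ground with the hawk and the lizard.  [the marsh camp: the snake, the sparrow | the dry ground: the gecko, the hawk, the lizard, the spider]
6. Warden goes back to the marsh camp alone.  [the marsh camp: the snake, the sparrow | the dry ground: the gecko, the hawk, the lizard, the spider]
7. Warden goes to the dry ground with the snake and the sparrow.  [the marsh camp: — | the dry ground: the gecko, the hawk, the lizard, the snake, the sparrow, the spider]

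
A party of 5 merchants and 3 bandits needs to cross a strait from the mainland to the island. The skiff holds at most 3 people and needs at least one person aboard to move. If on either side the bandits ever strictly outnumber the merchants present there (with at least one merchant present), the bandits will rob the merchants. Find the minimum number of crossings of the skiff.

7

Counting alone: each trip to the island takes at most 3 across and each return brings at least 1 back, so after t trips out (and t−1 returns) at most 3t − (t−1) of the 8 are across; that first reaches 8 at t = 4, so at least 7 crossings are needed.
The plan below uses exactly 7 crossings, so it is optimal:
1. 2 bandits → the island.  (the mainland: 5M 1B; the island: 0M 2B)
2. 1 bandit ← the mainland.  (the mainland: 5M 2B; the island: 0M 1B)
3. 2 merchants and 1 bandit → the island.  (the mainland: 3M 1B; the island: 2M 2B)
4. 1 bandit ← the mainland.  (the mainland: 3M 2B; the island: 2M 1B)
5. 1 merchant and 2 bandits → the island.  (the mainland: 2M 0B; the island: 3M 3B)
6. 1 bandit ← the mainland.  (the mainland: 2M 1B; the island: 3M 2B)
7. 2 merchants and 1 bandit → the island.  (the mainland: 0M 0B; the island: 5M 3B)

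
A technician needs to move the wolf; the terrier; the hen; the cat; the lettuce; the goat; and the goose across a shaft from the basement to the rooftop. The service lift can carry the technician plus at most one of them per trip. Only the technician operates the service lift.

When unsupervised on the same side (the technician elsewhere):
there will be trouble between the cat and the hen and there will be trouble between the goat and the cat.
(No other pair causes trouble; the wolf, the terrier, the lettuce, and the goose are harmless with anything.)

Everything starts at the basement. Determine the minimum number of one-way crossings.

Counting alone: the technician can take at most 1 across per trip to the rooftop, so moving all 7 needs at least 7 loaded trips out, with a return between consecutive ones — at least 13 crossings.
The safety rule pushes this higher. Following every safe sequence of crossings, the most of the 7 that can be at the rooftop as the service lift arrives there on crossing 13 is 6 — never all 7.
So no plan with fewer than 15 crossings exists, and this one achieves 15:
1. Technician goes to the rooftop with the cat.  [the basement: the goat, the goose, the hen, the lettuce, the terrier, the wolf | the rooftop: the cat]
2. Technician goes back to the basement alone.  [the basement: the goat, the goose, the hen, the lettuce, the terrier, the wolf | the rooftop: the cat]
3. Technician goes to the rooftop with the wolf.  [the basement: the goat, the goose, the hen, the lettuce, the terrier | the rooftop: the cat, the wolf]
4. Technician goes back to the basement alone.  [the basement: the goat, the goose, the hen, the lettuce, the terrier | the rooftop: the cat, the wolf]
5. Technician goes to the rooftop with the terrier.  [the basement: the goat, the goose, the hen, the lettuce | the rooftop: the cat, the terrier, the wolf]
6. Technician goes back to the basement alone.  [the basement: the goat, the goose, the hen, the lettuce | the rooftop: the cat, the terrier, the wolf]
7. Technician goes to the rooftop with the hen.  [the basement: the goat, the goose, the lettuce | the rooftop: the cat, the hen, the terrier, the wolf]
8. Technician goes back to the basement with the cat.  [the basement: the cat, the goat, the goose, the lettuce | the rooftop: the hen, the terrier, the wolf]
9. Technician goes to the rooftop with the goat.  [the basement: the cat, the goose, the lettuce | the rooftop: the goat, the hen, the terrier, the wolf]
10. Technician goes back to the basement alone.  [the basement: the cat, the goose, the lettuce | the rooftop: the goat, the hen, the terrier, the wolf]
11. Technician goes to the rooftop with the lettuce.  [the basement: the cat, the goose | the rooftop: the goat, the hen, the lettuce, the terrier, the wolf]
12. Technician goes back to the basement alone.  [the basement: the cat, the goose | the rooftop: the goat, the hen, the lettuce, the terrier, the wolf]
13. Technician goes to the rooftop with the goose.  [the basement: the cat | the rooftop: the goat, the goose, the hen, the lettuce, the terrier, the wolf]
14. Technician goes back to the basement alone.  [the basement: the cat | the rooftop: the goat, the goose, the hen, the lettuce, the terrier, the wolf]
15. Technician goes to the rooftop with the cat.  [the basement: — | the rooftop: the cat, the goat, the goose, the hen, the lettuce, the terrier, the wolf]

15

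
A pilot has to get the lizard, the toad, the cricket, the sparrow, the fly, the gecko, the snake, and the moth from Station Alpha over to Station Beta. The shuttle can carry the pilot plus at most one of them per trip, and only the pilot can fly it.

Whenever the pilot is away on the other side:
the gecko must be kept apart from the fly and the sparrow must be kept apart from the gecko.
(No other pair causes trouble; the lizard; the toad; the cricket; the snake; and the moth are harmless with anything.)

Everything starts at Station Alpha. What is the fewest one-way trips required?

17

Counting alone: the pilot can take at most 1 across per trip to Station Beta, so moving all 8 needs at least 8 loaded trips out, with a return between consecutive ones — at least 15 crossings.
The safety rule pushes this higher. Following every safe sequence of crossings, the most of the 8 that can be at Station Beta as the shuttle arrives there on crossing 15 is 7 — never all 8.
So no plan with fewer than 17 crossings exists, and this one achieves 17:
1. Pilot goes to Station Beta with the gecko.  [Station Alpha: the cricket, the fly, the lizard, the moth, the snake, the sparrow, the toad | Station Beta: the gecko]
2. Pilot goes back to Station Alpha alone.  [Station Alpha: the cricket, the fly, the lizard, the moth, the snake, the sparrow, the toad | Station Beta: the gecko]
3. Pilot goes to Station Beta with the lizard.  [Station Alpha: the cricket, the fly, the moth, the snake, the sparrow, the toad | Station Beta: the gecko, the lizard]
4. Pilot goes back to Station Alpha alone.  [Station Alpha: the cricket, the fly, the moth, the snake, the sparrow, the toad | Station Beta: the gecko, the lizard]
5. Pilot goes to Station Beta with the toad.  [Station Alpha: the cricket, the fly, the moth, the snake, the sparrow | Station Beta: the gecko, the lizard, the toad]
6. Pilot goes back to Station Alpha alone.  [Station Alpha: the cricket, the fly, the moth, the snake, the sparrow | Station Beta: the gecko, the lizard, the toad]
7. Pilot goes to Station Beta with the cricket.  [Station Alpha: the fly, the moth, the snake, the sparrow | Station Beta: the cricket, the gecko, the lizard, the toad]
8. Pilot goes back to Station Alpha alone.  [Station Alpha: the fly, the moth, the snake, the sparrow | Station Beta: the cricket, the gecko, the lizard, the toad]
9. Pilot goes to Station Beta with the sparrow.  [Station Alpha: the fly, the moth, the snake | Station Beta: the cricket, the gecko, the lizard, the sparrow, the toad]
10. Pilot goes back to Station Alpha with the gecko.  [Station Alpha: the fly, the gecko, the moth, the snake | Station Beta: the cricket, the lizard, the sparrow, the toad]
11. Pilot goes to Station Beta with the fly.  [Station Alpha: the gecko, the moth, the snake | Station Beta: the cricket, the fly, the lizard, the sparrow, the toad]
12. Pilot goes back to Station Alpha alone.  [Station Alpha: the gecko, the moth, the snake | Station Beta: the cricket, the fly, the lizard, the sparrow, the toad]
13. Pilot goes to Station Beta with the snake.  [Station Alpha: the gecko, the moth | Station Beta: the cricket, the fly, the lizard, the snake, the sparrow, the toad]
14. Pilot goes back to Station Alpha alone.  [Station Alpha: the gecko, the moth | Station Beta: the cricket, the fly, the lizard, the snake, the sparrow, the toad]
15. Pilot goes to Station Beta with the moth.  [Station Alpha: the gecko | Station Beta: the cricket, the fly, the lizard, the moth, the snake, the sparrow, the toad]
16. Pilot goes back to Station Alpha alone.  [Station Alpha: the gecko | Station Beta: the cricket, the fly, the lizard, the moth, the snake, the sparrow, the toad]
17. Pilot goes to Station Beta with the gecko.  [Station Alpha: — | Station Beta: the cricket, the fly, the gecko, the lizard, the moth, the snake, the sparrow, the toad]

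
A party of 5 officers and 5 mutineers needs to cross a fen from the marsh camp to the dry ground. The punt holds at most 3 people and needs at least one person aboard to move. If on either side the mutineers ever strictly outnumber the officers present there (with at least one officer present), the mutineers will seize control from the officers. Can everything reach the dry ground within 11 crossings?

Yes

Yes — this plan uses 11 crossings (≤ 11):
1. 2 mutineers → the dry ground.  (the marsh camp: 5O 3M; the dry ground: 0O 2M)
2. 1 mutineer ← the marsh camp.  (the marsh camp: 5O 4M; the dry ground: 0O 1M)
3. 3 mutineers → the dry ground.  (the marsh camp: 5O 1M; the dry ground: 0O 4M)
4. 1 mutineer ← the marsh camp.  (the marsh camp: 5O 2M; the dry ground: 0O 3M)
5. 3 officers → the dry ground.  (the marsh camp: 2O 2M; the dry ground: 3O 3M)
6. 1 officer and 1 mutineer ← the marsh camp.  (the marsh camp: 3O 3M; the dry ground: 2O 2M)
7. 3 officers → the dry ground.  (the marsh camp: 0O 3M; the dry ground: 5O 2M)
8. 1 mutineer ← the marsh camp.  (the marsh camp: 0O 4M; the dry ground: 5O 1M)
9. 2 mutineers → the dry ground.  (the marsh camp: 0O 2M; the dry ground: 5O 3M)
10. 1 mutineer ← the marsh camp.  (the marsh camp: 0O 3M; the dry ground: 5O 2M)
11. 3 mutineers → the dry ground.  (the marsh camp: 0O 0M; the dry ground: 5O 5M)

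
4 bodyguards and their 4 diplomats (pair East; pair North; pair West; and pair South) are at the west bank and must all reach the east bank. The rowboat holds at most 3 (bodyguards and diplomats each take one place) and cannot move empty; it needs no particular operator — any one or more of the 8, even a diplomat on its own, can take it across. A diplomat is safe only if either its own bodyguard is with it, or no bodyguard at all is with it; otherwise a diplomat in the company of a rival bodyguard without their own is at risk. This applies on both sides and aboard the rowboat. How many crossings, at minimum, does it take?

9

Counting alone: each trip to the east bank takes at most 3 across and each return brings at least 1 back, so after t trips out (and t−1 returns) at most 3t − (t−1) of the 8 are across; that first reaches 8 at t = 4, so at least 7 crossings are needed.
The safety rule pushes this higher. Following every safe sequence of crossings, the most of the 8 that can be at the east bank as the rowboat arrives there on crossing 7 is 7 — never all 8.
So no plan with fewer than 9 crossings exists, and this one achieves 9:
1. bodyguard East and diplomat East cross → the east bank.
2. bodyguard East crosses ← the west bank.
3. bodyguard East, bodyguard North, and diplomat North cross → the east bank.
4. bodyguard East and diplomat East cross ← the west bank.
5. bodyguard East, bodyguard South, and bodyguard West cross → the east bank.
6. diplomat North crosses ← the west bank.
7. diplomat East and diplomat North cross → the east bank.
8. diplomat East crosses ← the west bank.
9. diplomat East, diplomat South, and diplomat West cross → the east bank.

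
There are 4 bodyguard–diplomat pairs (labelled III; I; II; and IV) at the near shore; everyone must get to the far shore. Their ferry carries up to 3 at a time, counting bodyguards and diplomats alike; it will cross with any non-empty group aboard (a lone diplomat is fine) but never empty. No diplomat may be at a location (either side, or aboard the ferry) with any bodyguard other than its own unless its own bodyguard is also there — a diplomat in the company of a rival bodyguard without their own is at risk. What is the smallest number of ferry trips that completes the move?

Counting alone: each trip to the far shore takes at most 3 across and each return brings at least 1 back, so after t trips out (and t−1 returns) at most 3t − (t−1) of the 8 are across; that first reaches 8 at t = 4, so at least 7 crossings are needed.
The safety rule pushes this higher. Following every safe sequence of crossings, the most of the 8 that can be at the far shore as the ferry arrives there on crossing 7 is 7 — never all 8.
So no plan with fewer than 9 crossings exists, and this one achieves 9:
1. bodyguard III and diplomat III cross → the far shore.
2. bodyguard III crosses ← the near shore.
3. bodyguard I, bodyguard III, and diplomat I cross → the far shore.
4. bodyguard III and diplomat III cross ← the near shore.
5. bodyguard II, bodyguard III, and bodyguard IV cross → the far shore.
6. diplomat I crosses ← the near shore.
7. diplomat I and diplomat III cross → the far shore.
8. diplomat III crosses ← the near shore.
9. diplomat II, diplomat III, and diplomat IV cross → the far shore.

9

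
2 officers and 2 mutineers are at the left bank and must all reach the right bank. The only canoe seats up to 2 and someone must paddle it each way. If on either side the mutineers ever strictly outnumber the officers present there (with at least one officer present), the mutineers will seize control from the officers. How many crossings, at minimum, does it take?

Counting alone: each trip to the right bank takes at most 2 across and each return brings at least 1 back, so after t trips out (and t−1 returns) at most 2t − (t−1) of the 4 are across; that first reaches 4 at t = 3, so at least 5 crossings are needed.
The plan below uses exactly 5 crossings, so it is optimal:
1. 2 mutineers → the right bank.  (the left bank: 2O 0M; the right bank: 0O 2M)
2. 1 mutineer ← the left bank.  (the left bank: 2O 1M; the right bank: 0O 1M)
3. 2 officers → the right bank.  (the left bank: 0O 1M; the right bank: 2O 1M)
4. 1 mutineer ← the left bank.  (the left bank: 0O 2M; the right bank: 2O 0M)
5. 2 mutineers → the right bank.  (the left bank: 0O 0M; the right bank: 2O 2M)

5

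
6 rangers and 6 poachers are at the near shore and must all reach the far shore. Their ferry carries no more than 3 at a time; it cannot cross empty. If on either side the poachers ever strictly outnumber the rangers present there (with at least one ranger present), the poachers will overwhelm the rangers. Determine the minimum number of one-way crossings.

impossible

Following every safe sequence of crossings from the start, the most of the 12 that can be at the far shore as the ferry arrives there on crossings 1, 3, 5 is 3, 5, 6 respectively; the best ever achieved is 6 of 12.
From crossing 7 on, no configuration arises that was not already reachable earlier: only 17 distinct safe configurations (who is on which side, and where the ferry is) can ever be reached, none of them has everyone across, and every continuation just revisits them. They are: 0 rangers + 0 poachers across (ferry back at the start); 0 rangers + 1 poacher across (ferry there); 0 rangers + 1 poacher across (ferry back at the start); 0 rangers + 2 poachers across (ferry there); 0 rangers + 2 poachers across (ferry back at the start); 0 rangers + 3 poachers across (ferry there); 0 rangers + 3 poachers across (ferry back at the start); 0 rangers + 4 poachers across (ferry there); 0 rangers + 4 poachers across (ferry back at the start); 0 rangers + 5 poachers across (ferry there); 0 rangers + 5 poachers across (ferry back at the start); 0 rangers + 6 poachers across (ferry there); 1 ranger + 1 poacher across (ferry there); 1 ranger + 1 poacher across (ferry back at the start); 2 rangers + 2 poachers across (ferry there); 2 rangers + 2 poachers across (ferry back at the start); 3 rangers + 3 poachers across (ferry there). So no valid plan exists.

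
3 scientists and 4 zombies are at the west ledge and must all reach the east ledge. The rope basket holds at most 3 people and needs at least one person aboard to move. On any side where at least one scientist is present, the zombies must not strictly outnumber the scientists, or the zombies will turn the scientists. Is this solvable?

No

The zombies already outnumber the scientists at the west ledge before anyone moves, so the starting position itself is disallowed.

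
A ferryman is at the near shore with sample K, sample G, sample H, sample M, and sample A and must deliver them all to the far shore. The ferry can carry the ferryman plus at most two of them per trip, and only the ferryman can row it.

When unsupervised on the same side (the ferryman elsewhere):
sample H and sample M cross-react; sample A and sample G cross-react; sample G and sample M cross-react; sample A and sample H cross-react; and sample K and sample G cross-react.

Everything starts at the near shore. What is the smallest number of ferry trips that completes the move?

Counting alone: the ferryman can take at most 2 across per trip to the far shore, so moving all 5 needs at least 3 loaded trips out, with a return between consecutive ones — at least 5 crossings.
The safety rule pushes this higher. Following every safe sequence of crossings, the most of the 5 that can be at the far shore as the ferry arrives there on crossing 5 is 4 — never all 5.
So no plan with fewer than 7 crossings exists, and this one achieves 7:
1. Ferryman goes to the far shore with sample G and sample H.  [the near shore: sample A, sample K, sample M | the far shore: sample G, sample H]
2. Ferryman goes back to the near shore alone.  [the near shore: sample A, sample K, sample M | the far shore: sample G, sample H]
3. Ferryman goes to the far shore with sample K.  [the near shore: sample A, sample M | the far shore: sample G, sample H, sample K]
4. Ferryman goes back to the near shore with sample G.  [the near shore: sample A, sample G, sample M | the far shore: sample H, sample K]
5. Ferryman goes to the far shore with sample A and sample M.  [the near shore: sample G | the far shore: sample A, sample H, sample K, sample M]
6. Ferryman goes back to the near shore with sample H.  [the near shore: sample G, sample H | the far shore: sample A, sample K, sample M]
7. Ferryman goes to the far shore with sample G and sample H.  [the near shore: — | the far shore: sample A, sample G, sample H, sample K, sample M]

7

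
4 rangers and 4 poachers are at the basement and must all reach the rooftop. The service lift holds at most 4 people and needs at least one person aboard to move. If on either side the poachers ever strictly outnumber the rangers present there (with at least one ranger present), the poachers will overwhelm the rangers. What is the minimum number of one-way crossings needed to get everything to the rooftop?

5

Counting alone: each trip to the rooftop takes at most 4 across and each return brings at least 1 back, so after t trips out (and t−1 returns) at most 4t − (t−1) of the 8 are across; that first reaches 8 at t = 3, so at least 5 crossings are needed.
The plan below uses exactly 5 crossings, so it is optimal:
1. 2 poachers → the rooftop.  (the basement: 4R 2P; the rooftop: 0R 2P)
2. 1 poacher ← the basement.  (the basement: 4R 3P; the rooftop: 0R 1P)
3. 4 rangers → the rooftop.  (the basement: 0R 3P; the rooftop: 4R 1P)
4. 1 poacher ← the basement.  (the basement: 0R 4P; the rooftop: 4R 0P)
5. 4 poachers → the rooftop.  (the basement: 0R 0P; the rooftop: 4R 4P)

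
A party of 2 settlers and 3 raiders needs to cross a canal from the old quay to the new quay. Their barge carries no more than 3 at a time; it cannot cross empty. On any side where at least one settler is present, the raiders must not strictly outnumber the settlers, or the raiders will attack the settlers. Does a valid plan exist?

No

The raiders already outnumber the settlers at the old quay before anyone moves, so the starting position itself is disallowed.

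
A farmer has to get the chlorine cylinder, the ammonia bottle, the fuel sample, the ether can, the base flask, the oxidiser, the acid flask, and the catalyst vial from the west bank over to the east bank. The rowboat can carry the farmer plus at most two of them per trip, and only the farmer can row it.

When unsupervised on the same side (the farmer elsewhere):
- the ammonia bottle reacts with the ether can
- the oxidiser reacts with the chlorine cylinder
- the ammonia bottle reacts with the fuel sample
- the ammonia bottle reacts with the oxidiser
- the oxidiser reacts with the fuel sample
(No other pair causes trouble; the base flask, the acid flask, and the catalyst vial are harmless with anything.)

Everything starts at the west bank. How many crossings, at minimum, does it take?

13

Counting alone: the farmer can take at most 2 across per trip to the east bank, so moving all 8 needs at least 4 loaded trips out, with a return between consecutive ones — at least 7 crossings.
The safety rule pushes this higher. Following every safe sequence of crossings, the most of the 8 that can be at the east bank as the rowboat arrives there on crossings 7, 9, 11 is 5, 6, 7 respectively — never all 8.
So no plan with fewer than 13 crossings exists, and this one achieves 13:
1. Farmer goes to the east bank with the ammonia bottle and the oxidiser.
2. Farmer goes back to the west bank with the ammonia bottle.
3. Farmer goes to the east bank with the ammonia bottle and the chlorine cylinder.
4. Farmer goes back to the west bank with the oxidiser.
5. Farmer goes to the east bank with the ether can and the fuel sample.
6. Farmer goes back to the west bank with the ammonia bottle.
7. Farmer goes to the east bank with the ammonia bottle and the base flask.
8. Farmer goes back to the west bank with the ammonia bottle.
9. Farmer goes to the east bank with the acid flask and the ammonia bottle.
10. Farmer goes back to the west bank with the ammonia bottle.
11. Farmer goes to the east bank with the ammonia bottle and the catalyst vial.
12. Farmer goes back to the west bank with the ammonia bottle.
13. Farmer goes to the east bank with the ammonia bottle and the oxidiser.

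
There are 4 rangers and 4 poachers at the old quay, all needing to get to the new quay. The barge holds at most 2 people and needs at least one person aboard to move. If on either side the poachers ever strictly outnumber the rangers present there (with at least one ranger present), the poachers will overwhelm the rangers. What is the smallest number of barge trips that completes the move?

impossible

Following every safe sequence of crossings from the start, the most of the 8 that can be at the new quay as the barge arrives there on crossings 1, 3, 5 is 2, 3, 4 respectively; the best ever achieved is 4 of 8.
From crossing 7 on, no configuration arises that was not already reachable earlier: only 11 distinct safe configurations (who is on which side, and where the barge is) can ever be reached, none of them has everyone across, and every continuation just revisits them. They are: 0 rangers + 0 poachers across (barge back at the start); 0 rangers + 1 poacher across (barge there); 0 rangers + 1 poacher across (barge back at the start); 0 rangers + 2 poachers across (barge there); 0 rangers + 2 poachers across (barge back at the start); 0 rangers + 3 poachers across (barge there); 0 rangers + 3 poachers across (barge back at the start); 0 rangers + 4 poachers across (barge there); 1 ranger + 1 poacher across (barge there); 1 ranger + 1 poacher across (barge back at the start); 2 rangers + 2 poachers across (barge there). So no valid plan exists.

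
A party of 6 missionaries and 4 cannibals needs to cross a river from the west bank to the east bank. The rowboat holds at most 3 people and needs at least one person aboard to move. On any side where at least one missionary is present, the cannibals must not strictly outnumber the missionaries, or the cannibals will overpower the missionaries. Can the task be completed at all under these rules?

1. 2 cannibals → the east bank.  (the west bank: 6M 2C; the east bank: 0M 2C)
2. 1 cannibal ← the west bank.  (the west bank: 6M 3C; the east bank: 0M 1C)
3. 3 cannibals → the east bank.  (the west bank: 6M 0C; the east bank: 0M 4C)
4. 1 cannibal ← the west bank.  (the west bank: 6M 1C; the east bank: 0M 3C)
5. 3 missionaries → the east bank.  (the west bank: 3M 1C; the east bank: 3M 3C)
6. 1 cannibal ← the west bank.  (the west bank: 3M 2C; the east bank: 3M 2C)
7. 1 missionary and 2 cannibals → the east bank.  (the west bank: 2M 0C; the east bank: 4M 4C)
8. 1 cannibal ← the west bank.  (the west bank: 2M 1C; the east bank: 4M 3C)
9. 2 missionaries and 1 cannibal → the east bank.  (the west bank: 0M 0C; the east bank: 6M 4C)

Yes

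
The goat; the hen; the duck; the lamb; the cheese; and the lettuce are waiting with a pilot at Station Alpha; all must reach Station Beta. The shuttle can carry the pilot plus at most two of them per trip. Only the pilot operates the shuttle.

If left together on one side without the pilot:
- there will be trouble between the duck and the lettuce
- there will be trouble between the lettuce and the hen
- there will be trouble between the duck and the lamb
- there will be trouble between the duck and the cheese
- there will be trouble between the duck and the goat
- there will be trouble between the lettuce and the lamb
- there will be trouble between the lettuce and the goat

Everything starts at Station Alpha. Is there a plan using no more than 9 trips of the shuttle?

Yes — this plan uses 9 crossings (≤ 9):
1. Pilot goes to Station Beta with the duck and the lettuce.  [Station Alpha: the cheese, the goat, the hen, the lamb | Station Beta: the duck, the lettuce]
2. Pilot goes back to Station Alpha with the duck.  [Station Alpha: the cheese, the duck, the goat, the hen, the lamb | Station Beta: the lettuce]
3. Pilot goes to Station Beta with the duck and the hen.  [Station Alpha: the cheese, the goat, the lamb | Station Beta: the duck, the hen, the lettuce]
4. Pilot goes back to Station Alpha with the lettuce.  [Station Alpha: the cheese, the goat, the lamb, the lettuce | Station Beta: the duck, the hen]
5. Pilot goes to Station Beta with the goat and the lamb.  [Station Alpha: the cheese, the lettuce | Station Beta: the duck, the goat, the hen, the lamb]
6. Pilot goes back to Station Alpha with the duck.  [Station Alpha: the cheese, the duck, the lettuce | Station Beta: the goat, the hen, the lamb]
7. Pilot goes to Station Beta with the cheese and the duck.  [Station Alpha: the lettuce | Station Beta: the cheese, the duck, the goat, the hen, the lamb]
8. Pilot goes back to Station Alpha with the duck.  [Station Alpha: the duck, the lettuce | Station Beta: the cheese, the goat, the hen, the lamb]
9. Pilot goes to Station Beta with the duck and the lettuce.  [Station Alpha: — | Station Beta: the cheese, the duck, the goat, the hen, the lamb, the lettuce]

Yes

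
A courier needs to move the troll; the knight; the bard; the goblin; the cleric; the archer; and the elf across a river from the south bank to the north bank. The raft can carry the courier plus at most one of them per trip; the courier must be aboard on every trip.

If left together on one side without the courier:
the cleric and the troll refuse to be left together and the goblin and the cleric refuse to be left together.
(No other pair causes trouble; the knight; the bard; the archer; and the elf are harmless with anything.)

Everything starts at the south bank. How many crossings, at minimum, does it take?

Counting alone: the courier can take at most 1 across per trip to the north bank, so moving all 7 needs at least 7 loaded trips out, with a return between consecutive ones — at least 13 crossings.
The safety rule pushes this higher. Following every safe sequence of crossings, the most of the 7 that can be at the north bank as the raft arrives there on crossing 13 is 6 — never all 7.
So no plan with fewer than 15 crossings exists, and this one achieves 15:
1. Courier goes to the north bank with the cleric.  [the south bank: the archer, the bard, the elf, the goblin, the knight, the troll | the north bank: the cleric]
2. Courier goes back to the south bank alone.  [the south bank: the archer, the bard, the elf, the goblin, the knight, the troll | the north bank: the cleric]
3. Courier goes to the north bank with the troll.  [the south bank: the archer, the bard, the elf, the goblin, the knight | the north bank: the cleric, the troll]
4. Courier goes back to the south bank with the cleric.  [the south bank: the archer, the bard, the cleric, the elf, the goblin, the knight | the north bank: the troll]
5. Courier goes to the north bank with the goblin.  [the south bank: the archer, the bard, the cleric, the elf, the knight | the north bank: the goblin, the troll]
6. Courier goes back to the south bank alone.  [the south bank: the archer, the bard, the cleric, the elf, the knight | the north bank: the goblin, the troll]
7. Courier goes to the north bank with the knight.  [the south bank: the archer, the bard, the cleric, the elf | the north bank: the goblin, the knight, the troll]
8. Courier goes back to the south bank alone.  [the south bank: the archer, the bard, the cleric, the elf | the north bank: the goblin, the knight, the troll]
9. Courier goes to the north bank with the bard.  [the south bank: the archer, the cleric, the elf | the north bank: the bard, the goblin, the knight, the troll]
10. Courier goes back to the south bank alone.  [the south bank: the archer, the cleric, the elf | the north bank: the bard, the goblin, the knight, the troll]
11. Courier goes to the north bank with the archer.  [the south bank: the cleric, the elf | the north bank: the archer, the bard, the goblin, the knight, the troll]
12. Courier goes back to the south bank alone.  [the south bank: the cleric, the elf | the north bank: the archer, the bard, the goblin, the knight, the troll]
13. Courier goes to the north bank with the elf.  [the south bank: the cleric | the north bank: the archer, the bard, the elf, the goblin, the knight, the troll]
14. Courier goes back to the south bank alone.  [the south bank: the cleric | the north bank: the archer, the bard, the elf, the goblin, the knight, the troll]
15. Courier goes to the north bank with the cleric.  [the south bank: — | the north bank: the archer, the bard, the cleric, the elf, the goblin, the knight, the troll]

15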